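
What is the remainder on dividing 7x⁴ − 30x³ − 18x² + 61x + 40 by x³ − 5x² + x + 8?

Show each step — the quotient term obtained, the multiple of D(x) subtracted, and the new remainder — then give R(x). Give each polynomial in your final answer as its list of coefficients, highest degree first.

Step 1: lead(7x⁴ − 30x³ − 18x² + 61x + 40) ÷ lead(D) = 7x⁴ ÷ x³ = 7x. Subtract (7x)·D = 7x⁴ − 35x³ + 7x² + 56x. Remainder: 5x³ − 25x² + 5x + 40.
Step 2: lead(5x³ − 25x² + 5x + 40) ÷ lead(D) = 5x³ ÷ x³ = 5. Subtract (5)·D = 5x³ − 25x² + 5x + 40. Remainder: 0.

R = [0]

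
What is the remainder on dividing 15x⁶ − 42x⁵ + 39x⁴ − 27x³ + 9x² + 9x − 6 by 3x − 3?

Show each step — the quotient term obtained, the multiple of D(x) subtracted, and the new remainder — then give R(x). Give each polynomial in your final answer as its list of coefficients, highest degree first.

R = [-3]

Step 1: lead(15x⁶ − 42x⁵ + 39x⁴ − 27x³ + 9x² + 9x − 6) ÷ lead(D) = 15x⁶ ÷ 3x = 5x⁵. Subtract (5x⁵)·D = 15x⁶ − 15x⁵. Remainder: −27x⁵ + 39x⁴ − 27x³ + 9x² + 9x − 6.
Step 2: lead(−27x⁵ + 39x⁴ − 27x³ + 9x² + 9x − 6) ÷ lead(D) = −27x⁵ ÷ 3x = −9x⁴. Subtract (−9x⁴)·D = −27x⁵ + 27x⁴. Remainder: 12x⁴ − 27x³ + 9x² + 9x − 6.
Step 3: lead(12x⁴ − 27x³ + 9x² + 9x − 6) ÷ lead(D) = 12x⁴ ÷ 3x = 4x³. Subtract (4x³)·D = 12x⁴ − 12x³. Remainder: −15x³ + 9x² + 9x − 6.
Step 4: lead(−15x³ + 9x² + 9x − 6) ÷ lead(D) = −15x³ ÷ 3x = −5x². Subtract (−5x²)·D = −15x³ + 15x². Remainder: −6x² + 9x − 6.
Step 5: lead(−6x² + 9x − 6) ÷ lead(D) = −6x² ÷ 3x = −2x. Subtract (−2x)·D = −6x² + 6x. Remainder: 3x − 6.
Step 6: lead(3x − 6) ÷ lead(D) = 3x ÷ 3x = 1. Subtract (1)·D = 3x − 3. Remainder: −3.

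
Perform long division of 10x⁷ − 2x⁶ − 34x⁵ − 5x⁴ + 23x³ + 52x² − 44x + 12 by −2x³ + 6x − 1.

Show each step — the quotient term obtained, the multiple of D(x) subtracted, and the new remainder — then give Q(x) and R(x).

Q(x) = −5x⁴ + x³ + 2x² + 8x − 6; R(x) = 6x² + 6

Step 1: lead(10x⁷ − 2x⁶ − 34x⁵ − 5x⁴ + 23x³ + 52x² − 44x + 12) ÷ lead(D) = 10x⁷ ÷ −2x³ = −5x⁴. Subtract (−5x⁴)·D = 10x⁷ − 30x⁵ + 5x⁴. Remainder: −2x⁶ − 4x⁵ − 10x⁴ + 23x³ + 52x² − 44x + 12.
Step 2: lead(−2x⁶ − 4x⁵ − 10x⁴ + 23x³ + 52x² − 44x + 12) ÷ lead(D) = −2x⁶ ÷ −2x³ = x³. Subtract (x³)·D = −2x⁶ + 6x⁴ − x³. Remainder: −4x⁵ − 16x⁴ + 24x³ + 52x² − 44x + 12.
Step 3: lead(−4x⁵ − 16x⁴ + 24x³ + 52x² − 44x + 12) ÷ lead(D) = −4x⁵ ÷ −2x³ = 2x². Subtract (2x²)·D = −4x⁵ + 12x³ − 2x². Remainder: −16x⁴ + 12x³ + 54x² − 44x + 12.
Step 4: lead(−16x⁴ + 12x³ + 54x² − 44x + 12) ÷ lead(D) = −16x⁴ ÷ −2x³ = 8x. Subtract (8x)·D = −16x⁴ + 48x² − 8x. Remainder: 12x³ + 6x² − 36x + 12.
Step 5: lead(12x³ + 6x² − 36x + 12) ÷ lead(D) = 12x³ ÷ −2x³ = −6. Subtract (−6)·D = 12x³ − 36x + 6. Remainder: 6x² + 6.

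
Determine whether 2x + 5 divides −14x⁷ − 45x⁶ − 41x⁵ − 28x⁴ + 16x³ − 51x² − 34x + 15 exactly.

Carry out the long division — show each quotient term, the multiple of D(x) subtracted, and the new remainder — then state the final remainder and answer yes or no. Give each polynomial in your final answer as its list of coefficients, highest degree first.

Step 1: lead(−14x⁷ − 45x⁶ − 41x⁵ − 28x⁴ + 16x³ − 51x² − 34x + 15) ÷ lead(D) = −14x⁷ ÷ 2x = −7x⁶. Subtract (−7x⁶)·D = −14x⁷ − 35x⁶. Remainder: −10x⁶ − 41x⁵ − 28x⁴ + 16x³ − 51x² − 34x + 15.
Step 2: lead(−10x⁶ − 41x⁵ − 28x⁴ + 16x³ − 51x² − 34x + 15) ÷ lead(D) = −10x⁶ ÷ 2x = −5x⁵. Subtract (−5x⁵)·D = −10x⁶ − 25x⁵. Remainder: −16x⁵ − 28x⁴ + 16x³ − 51x² − 34x + 15.
Step 3: lead(−16x⁵ − 28x⁴ + 16x³ − 51x² − 34x + 15) ÷ lead(D) = −16x⁵ ÷ 2x = −8x⁴. Subtract (−8x⁴)·D = −16x⁵ − 40x⁴. Remainder: 12x⁴ + 16x³ − 51x² − 34x + 15.
Step 4: lead(12x⁴ + 16x³ − 51x² − 34x + 15) ÷ lead(D) = 12x⁴ ÷ 2x = 6x³. Subtract (6x³)·D = 12x⁴ + 30x³. Remainder: −14x³ − 51x² − 34x + 15.
Step 5: lead(−14x³ − 51x² − 34x + 15) ÷ lead(D) = −14x³ ÷ 2x = −7x². Subtract (−7x²)·D = −14x³ − 35x². Remainder: −16x² − 34x + 15.
Step 6: lead(−16x² − 34x + 15) ÷ lead(D) = −16x² ÷ 2x = −8x. Subtract (−8x)·D = −16x² − 40x. Remainder: 6x + 15.
Step 7: lead(6x + 15) ÷ lead(D) = 6x ÷ 2x = 3. Subtract (3)·D = 6x + 15. Remainder: 0.

R = [0], so D(x) is a factor of P(x). yes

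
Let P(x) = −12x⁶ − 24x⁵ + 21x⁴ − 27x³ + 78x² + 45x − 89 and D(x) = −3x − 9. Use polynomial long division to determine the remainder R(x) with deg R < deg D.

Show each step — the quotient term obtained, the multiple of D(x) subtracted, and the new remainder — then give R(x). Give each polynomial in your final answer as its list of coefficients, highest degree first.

R = [-8]

Step 1: lead(−12x⁶ − 24x⁵ + 21x⁴ − 27x³ + 78x² + 45x − 89) ÷ lead(D) = −12x⁶ ÷ −3x = 4x⁵. Subtract (4x⁵)·D = −12x⁶ − 36x⁵. Remainder: 12x⁵ + 21x⁴ − 27x³ + 78x² + 45x − 89.
Step 2: lead(12x⁵ + 21x⁴ − 27x³ + 78x² + 45x − 89) ÷ lead(D) = 12x⁵ ÷ −3x = −4x⁴. Subtract (−4x⁴)·D = 12x⁵ + 36x⁴. Remainder: −15x⁴ − 27x³ + 78x² + 45x − 89.
Step 3: lead(−15x⁴ − 27x³ + 78x² + 45x − 89) ÷ lead(D) = −15x⁴ ÷ −3x = 5x³. Subtract (5x³)·D = −15x⁴ − 45x³. Remainder: 18x³ + 78x² + 45x − 89.
Step 4: lead(18x³ + 78x² + 45x − 89) ÷ lead(D) = 18x³ ÷ −3x = −6x². Subtract (−6x²)·D = 18x³ + 54x². Remainder: 24x² + 45x − 89.
Step 5: lead(24x² + 45x − 89) ÷ lead(D) = 24x² ÷ −3x = −8x. Subtract (−8x)·D = 24x² + 72x. Remainder: −27x − 89.
Step 6: lead(−27x − 89) ÷ lead(D) = −27x ÷ −3x = 9. Subtract (9)·D = −27x − 81. Remainder: −8.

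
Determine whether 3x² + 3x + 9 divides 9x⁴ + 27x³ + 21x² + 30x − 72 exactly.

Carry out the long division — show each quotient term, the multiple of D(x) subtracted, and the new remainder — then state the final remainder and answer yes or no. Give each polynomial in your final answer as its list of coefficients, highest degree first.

R = [0], so D(x) is a factor of P(x). yes

Step 1: lead(9x⁴ + 27x³ + 21x² + 30x − 72) ÷ lead(D) = 9x⁴ ÷ 3x² = 3x². Subtract (3x²)·D = 9x⁴ + 9x³ + 27x². Remainder: 18x³ − 6x² + 30x − 72.
Step 2: lead(18x³ − 6x² + 30x − 72) ÷ lead(D) = 18x³ ÷ 3x² = 6x. Subtract (6x)·D = 18x³ + 18x² + 54x. Remainder: −24x² − 24x − 72.
Step 3: lead(−24x² − 24x − 72) ÷ lead(D) = −24x² ÷ 3x² = −8. Subtract (−8)·D = −24x² − 24x − 72. Remainder: 0.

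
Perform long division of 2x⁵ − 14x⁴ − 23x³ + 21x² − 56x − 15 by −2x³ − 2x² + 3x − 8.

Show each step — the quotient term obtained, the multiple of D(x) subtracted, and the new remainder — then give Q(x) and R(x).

Step 1: lead(2x⁵ − 14x⁴ − 23x³ + 21x² − 56x − 15) ÷ lead(D) = 2x⁵ ÷ −2x³ = −x². Subtract (−x²)·D = 2x⁵ + 2x⁴ − 3x³ + 8x². Remainder: −16x⁴ − 20x³ + 13x² − 56x − 15.
Step 2: lead(−16x⁴ − 20x³ + 13x² − 56x − 15) ÷ lead(D) = −16x⁴ ÷ −2x³ = 8x. Subtract (8x)·D = −16x⁴ − 16x³ + 24x² − 64x. Remainder: −4x³ − 11x² + 8x − 15.
Step 3: lead(−4x³ − 11x² + 8x − 15) ÷ lead(D) = −4x³ ÷ −2x³ = 2. Subtract (2)·D = −4x³ − 4x² + 6x − 16. Remainder: −7x² + 2x + 1.

Q(x) = −x² + 8x + 2; R(x) = −7x² + 2x + 1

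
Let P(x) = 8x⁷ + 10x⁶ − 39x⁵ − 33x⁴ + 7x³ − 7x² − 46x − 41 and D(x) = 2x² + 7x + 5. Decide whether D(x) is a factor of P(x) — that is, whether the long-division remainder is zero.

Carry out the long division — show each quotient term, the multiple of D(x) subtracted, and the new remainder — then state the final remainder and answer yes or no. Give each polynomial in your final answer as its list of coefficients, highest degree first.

R = [-1], so D(x) is not a factor of P(x). no

Step 1: lead(8x⁷ + 10x⁶ − 39x⁵ − 33x⁴ + 7x³ − 7x² − 46x − 41) ÷ lead(D) = 8x⁷ ÷ 2x² = 4x⁵. Subtract (4x⁵)·D = 8x⁷ + 28x⁶ + 20x⁵. Remainder: −18x⁶ − 59x⁵ − 33x⁴ + 7x³ − 7x² − 46x − 41.
Step 2: lead(−18x⁶ − 59x⁵ − 33x⁴ + 7x³ − 7x² − 46x − 41) ÷ lead(D) = −18x⁶ ÷ 2x² = −9x⁴. Subtract (−9x⁴)·D = −18x⁶ − 63x⁵ − 45x⁴. Remainder: 4x⁵ + 12x⁴ + 7x³ − 7x² − 46x − 41.
Step 3: lead(4x⁵ + 12x⁴ + 7x³ − 7x² − 46x − 41) ÷ lead(D) = 4x⁵ ÷ 2x² = 2x³. Subtract (2x³)·D = 4x⁵ + 14x⁴ + 10x³. Remainder: −2x⁴ − 3x³ − 7x² − 46x − 41.
Step 4: lead(−2x⁴ − 3x³ − 7x² − 46x − 41) ÷ lead(D) = −2x⁴ ÷ 2x² = −x². Subtract (−x²)·D = −2x⁴ − 7x³ − 5x². Remainder: 4x³ − 2x² − 46x − 41.
Step 5: lead(4x³ − 2x² − 46x − 41) ÷ lead(D) = 4x³ ÷ 2x² = 2x. Subtract (2x)·D = 4x³ + 14x² + 10x. Remainder: −16x² − 56x − 41.
Step 6: lead(−16x² − 56x − 41) ÷ lead(D) = −16x² ÷ 2x² = −8. Subtract (−8)·D = −16x² − 56x − 40. Remainder: −1.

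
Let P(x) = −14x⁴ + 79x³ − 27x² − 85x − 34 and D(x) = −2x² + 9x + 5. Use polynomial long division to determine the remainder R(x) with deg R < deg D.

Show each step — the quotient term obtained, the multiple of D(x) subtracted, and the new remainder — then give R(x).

Step 1: lead(−14x⁴ + 79x³ − 27x² − 85x − 34) ÷ lead(D) = −14x⁴ ÷ −2x² = 7x². Subtract (7x²)·D = −14x⁴ + 63x³ + 35x². Remainder: 16x³ − 62x² − 85x − 34.
Step 2: lead(16x³ − 62x² − 85x − 34) ÷ lead(D) = 16x³ ÷ −2x² = −8x. Subtract (−8x)·D = 16x³ − 72x² − 40x. Remainder: 10x² − 45x − 34.
Step 3: lead(10x² − 45x − 34) ÷ lead(D) = 10x² ÷ −2x² = −5. Subtract (−5)·D = 10x² − 45x − 25. Remainder: −9.

R(x) = −9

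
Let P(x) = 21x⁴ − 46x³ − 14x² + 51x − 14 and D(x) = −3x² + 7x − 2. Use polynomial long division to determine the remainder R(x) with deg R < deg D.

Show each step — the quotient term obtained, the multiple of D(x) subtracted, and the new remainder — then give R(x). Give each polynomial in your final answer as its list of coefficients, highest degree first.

R = [0]

Step 1: lead(21x⁴ − 46x³ − 14x² + 51x − 14) ÷ lead(D) = 21x⁴ ÷ −3x² = −7x². Subtract (−7x²)·D = 21x⁴ − 49x³ + 14x². Remainder: 3x³ − 28x² + 51x − 14.
Step 2: lead(3x³ − 28x² + 51x − 14) ÷ lead(D) = 3x³ ÷ −3x² = −x. Subtract (−x)·D = 3x³ − 7x² + 2x. Remainder: −21x² + 49x − 14.
Step 3: lead(−21x² + 49x − 14) ÷ lead(D) = −21x² ÷ −3x² = 7. Subtract (7)·D = −21x² + 49x − 14. Remainder: 0.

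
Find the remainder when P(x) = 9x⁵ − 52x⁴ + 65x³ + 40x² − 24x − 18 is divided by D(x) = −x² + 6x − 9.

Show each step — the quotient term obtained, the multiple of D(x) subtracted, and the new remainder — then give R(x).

R(x) = 0

Step 1: lead(9x⁵ − 52x⁴ + 65x³ + 40x² − 24x − 18) ÷ lead(D) = 9x⁵ ÷ −x² = −9x³. Subtract (−9x³)·D = 9x⁵ − 54x⁴ + 81x³. Remainder: 2x⁴ − 16x³ + 40x² − 24x − 18.
Step 2: lead(2x⁴ − 16x³ + 40x² − 24x − 18) ÷ lead(D) = 2x⁴ ÷ −x² = −2x². Subtract (−2x²)·D = 2x⁴ − 12x³ + 18x². Remainder: −4x³ + 22x² − 24x − 18.
Step 3: lead(−4x³ + 22x² − 24x − 18) ÷ lead(D) = −4x³ ÷ −x² = 4x. Subtract (4x)·D = −4x³ + 24x² − 36x. Remainder: −2x² + 12x − 18.
Step 4: lead(−2x² + 12x − 18) ÷ lead(D) = −2x² ÷ −x² = 2. Subtract (2)·D = −2x² + 12x − 18. Remainder: 0.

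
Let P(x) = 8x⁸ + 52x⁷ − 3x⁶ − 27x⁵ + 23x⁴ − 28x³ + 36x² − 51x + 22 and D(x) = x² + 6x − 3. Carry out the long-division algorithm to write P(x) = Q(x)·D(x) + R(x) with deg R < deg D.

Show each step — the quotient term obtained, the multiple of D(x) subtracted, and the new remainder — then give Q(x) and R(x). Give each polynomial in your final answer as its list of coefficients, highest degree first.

Step 1: lead(8x⁸ + 52x⁷ − 3x⁶ − 27x⁵ + 23x⁴ − 28x³ + 36x² − 51x + 22) ÷ lead(D) = 8x⁸ ÷ x² = 8x⁶. Subtract (8x⁶)·D = 8x⁸ + 48x⁷ − 24x⁶. Remainder: 4x⁷ + 21x⁶ − 27x⁵ + 23x⁴ − 28x³ + 36x² − 51x + 22.
Step 2: lead(4x⁷ + 21x⁶ − 27x⁵ + 23x⁴ − 28x³ + 36x² − 51x + 22) ÷ lead(D) = 4x⁷ ÷ x² = 4x⁵. Subtract (4x⁵)·D = 4x⁷ + 24x⁶ − 12x⁵. Remainder: −3x⁶ − 15x⁵ + 23x⁴ − 28x³ + 36x² − 51x + 22.
Step 3: lead(−3x⁶ − 15x⁵ + 23x⁴ − 28x³ + 36x² − 51x + 22) ÷ lead(D) = −3x⁶ ÷ x² = −3x⁴. Subtract (−3x⁴)·D = −3x⁶ − 18x⁵ + 9x⁴. Remainder: 3x⁵ + 14x⁴ − 28x³ + 36x² − 51x + 22.
Step 4: lead(3x⁵ + 14x⁴ − 28x³ + 36x² − 51x + 22) ÷ lead(D) = 3x⁵ ÷ x² = 3x³. Subtract (3x³)·D = 3x⁵ + 18x⁴ − 9x³. Remainder: −4x⁴ − 19x³ + 36x² − 51x + 22.
Step 5: lead(−4x⁴ − 19x³ + 36x² − 51x + 22) ÷ lead(D) = −4x⁴ ÷ x² = −4x². Subtract (−4x²)·D = −4x⁴ − 24x³ + 12x². Remainder: 5x³ + 24x² − 51x + 22.
Step 6: lead(5x³ + 24x² − 51x + 22) ÷ lead(D) = 5x³ ÷ x² = 5x. Subtract (5x)·D = 5x³ + 30x² − 15x. Remainder: −6x² − 36x + 22.
Step 7: lead(−6x² − 36x + 22) ÷ lead(D) = −6x² ÷ x² = −6. Subtract (−6)·D = −6x² − 36x + 18. Remainder: 4.

Q = [8, 4, -3, 3, -4, 5, -6]; R = [4]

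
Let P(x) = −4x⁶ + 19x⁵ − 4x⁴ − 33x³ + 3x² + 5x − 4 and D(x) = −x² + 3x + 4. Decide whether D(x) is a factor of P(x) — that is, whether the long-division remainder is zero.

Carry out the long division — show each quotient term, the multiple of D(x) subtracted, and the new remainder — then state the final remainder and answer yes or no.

Step 1: lead(−4x⁶ + 19x⁵ − 4x⁴ − 33x³ + 3x² + 5x − 4) ÷ lead(D) = −4x⁶ ÷ −x² = 4x⁴. Subtract (4x⁴)·D = −4x⁶ + 12x⁵ + 16x⁴. Remainder: 7x⁵ − 20x⁴ − 33x³ + 3x² + 5x − 4.
Step 2: lead(7x⁵ − 20x⁴ − 33x³ + 3x² + 5x − 4) ÷ lead(D) = 7x⁵ ÷ −x² = −7x³. Subtract (−7x³)·D = 7x⁵ − 21x⁴ − 28x³. Remainder: x⁴ − 5x³ + 3x² + 5x − 4.
Step 3: lead(x⁴ − 5x³ + 3x² + 5x − 4) ÷ lead(D) = x⁴ ÷ −x² = −x². Subtract (−x²)·D = x⁴ − 3x³ − 4x². Remainder: −2x³ + 7x² + 5x − 4.
Step 4: lead(−2x³ + 7x² + 5x − 4) ÷ lead(D) = −2x³ ÷ −x² = 2x. Subtract (2x)·D = −2x³ + 6x² + 8x. Remainder: x² − 3x − 4.
Step 5: lead(x² − 3x − 4) ÷ lead(D) = x² ÷ −x² = −1. Subtract (−1)·D = x² − 3x − 4. Remainder: 0.

R(x) = 0, so D(x) is a factor of P(x). yes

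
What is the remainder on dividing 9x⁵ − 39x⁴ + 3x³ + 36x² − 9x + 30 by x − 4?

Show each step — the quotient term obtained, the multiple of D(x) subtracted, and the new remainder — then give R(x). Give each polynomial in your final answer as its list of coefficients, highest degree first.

R = [-6]

Step 1: lead(9x⁵ − 39x⁴ + 3x³ + 36x² − 9x + 30) ÷ lead(D) = 9x⁵ ÷ x = 9x⁴. Subtract (9x⁴)·D = 9x⁵ − 36x⁴. Remainder: −3x⁴ + 3x³ + 36x² − 9x + 30.
Step 2: lead(−3x⁴ + 3x³ + 36x² − 9x + 30) ÷ lead(D) = −3x⁴ ÷ x = −3x³. Subtract (−3x³)·D = −3x⁴ + 12x³. Remainder: −9x³ + 36x² − 9x + 30.
Step 3: lead(−9x³ + 36x² − 9x + 30) ÷ lead(D) = −9x³ ÷ x = −9x². Subtract (−9x²)·D = −9x³ + 36x². Remainder: −9x + 30.
Step 4: lead(−9x + 30) ÷ lead(D) = −9x ÷ x = −9. Subtract (−9)·D = −9x + 36. Remainder: −6.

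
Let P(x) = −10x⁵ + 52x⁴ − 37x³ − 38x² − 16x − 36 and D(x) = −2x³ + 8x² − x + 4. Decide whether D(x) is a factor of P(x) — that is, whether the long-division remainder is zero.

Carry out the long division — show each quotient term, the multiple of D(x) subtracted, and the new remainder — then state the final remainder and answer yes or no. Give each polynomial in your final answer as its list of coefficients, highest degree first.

R = [-4], so D(x) is not a factor of P(x). no

Step 1: lead(−10x⁵ + 52x⁴ − 37x³ − 38x² − 16x − 36) ÷ lead(D) = −10x⁵ ÷ −2x³ = 5x². Subtract (5x²)·D = −10x⁵ + 40x⁴ − 5x³ + 20x². Remainder: 12x⁴ − 32x³ − 58x² − 16x − 36.
Step 2: lead(12x⁴ − 32x³ − 58x² − 16x − 36) ÷ lead(D) = 12x⁴ ÷ −2x³ = −6x. Subtract (−6x)·D = 12x⁴ − 48x³ + 6x² − 24x. Remainder: 16x³ − 64x² + 8x − 36.
Step 3: lead(16x³ − 64x² + 8x − 36) ÷ lead(D) = 16x³ ÷ −2x³ = −8. Subtract (−8)·D = 16x³ − 64x² + 8x − 32. Remainder: −4.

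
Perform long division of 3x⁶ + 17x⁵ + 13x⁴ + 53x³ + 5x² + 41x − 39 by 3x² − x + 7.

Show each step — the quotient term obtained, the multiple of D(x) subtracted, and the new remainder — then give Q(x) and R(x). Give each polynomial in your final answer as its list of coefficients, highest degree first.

Q = [1, 6, 4, 5, -6]; R = [3]

Step 1: lead(3x⁶ + 17x⁵ + 13x⁴ + 53x³ + 5x² + 41x − 39) ÷ lead(D) = 3x⁶ ÷ 3x² = x⁴. Subtract (x⁴)·D = 3x⁶ − x⁵ + 7x⁴. Remainder: 18x⁵ + 6x⁴ + 53x³ + 5x² + 41x − 39.
Step 2: lead(18x⁵ + 6x⁴ + 53x³ + 5x² + 41x − 39) ÷ lead(D) = 18x⁵ ÷ 3x² = 6x³. Subtract (6x³)·D = 18x⁵ − 6x⁴ + 42x³. Remainder: 12x⁴ + 11x³ + 5x² + 41x − 39.
Step 3: lead(12x⁴ + 11x³ + 5x² + 41x − 39) ÷ lead(D) = 12x⁴ ÷ 3x² = 4x². Subtract (4x²)·D = 12x⁴ − 4x³ + 28x². Remainder: 15x³ − 23x² + 41x − 39.
Step 4: lead(15x³ − 23x² + 41x − 39) ÷ lead(D) = 15x³ ÷ 3x² = 5x. Subtract (5x)·D = 15x³ − 5x² + 35x. Remainder: −18x² + 6x − 39.
Step 5: lead(−18x² + 6x − 39) ÷ lead(D) = −18x² ÷ 3x² = −6. Subtract (−6)·D = −18x² + 6x − 42. Remainder: 3.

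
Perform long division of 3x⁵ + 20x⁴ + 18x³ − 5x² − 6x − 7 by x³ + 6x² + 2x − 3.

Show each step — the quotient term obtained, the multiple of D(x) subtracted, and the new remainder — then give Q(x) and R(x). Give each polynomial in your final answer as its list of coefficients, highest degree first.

Step 1: lead(3x⁵ + 20x⁴ + 18x³ − 5x² − 6x − 7) ÷ lead(D) = 3x⁵ ÷ x³ = 3x². Subtract (3x²)·D = 3x⁵ + 18x⁴ + 6x³ − 9x². Remainder: 2x⁴ + 12x³ + 4x² − 6x − 7.
Step 2: lead(2x⁴ + 12x³ + 4x² − 6x − 7) ÷ lead(D) = 2x⁴ ÷ x³ = 2x. Subtract (2x)·D = 2x⁴ + 12x³ + 4x² − 6x. Remainder: −7.

Q = [3, 2, 0]; R = [-7]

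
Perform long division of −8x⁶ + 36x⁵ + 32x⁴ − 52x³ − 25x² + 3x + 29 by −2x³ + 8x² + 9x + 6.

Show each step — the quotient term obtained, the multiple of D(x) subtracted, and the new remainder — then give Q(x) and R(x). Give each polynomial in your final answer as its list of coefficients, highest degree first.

Q = [4, -2, -6, 5]; R = [1, -6, -1]

Step 1: lead(−8x⁶ + 36x⁵ + 32x⁴ − 52x³ − 25x² + 3x + 29) ÷ lead(D) = −8x⁶ ÷ −2x³ = 4x³. Subtract (4x³)·D = −8x⁶ + 32x⁵ + 36x⁴ + 24x³. Remainder: 4x⁵ − 4x⁴ − 76x³ − 25x² + 3x + 29.
Step 2: lead(4x⁵ − 4x⁴ − 76x³ − 25x² + 3x + 29) ÷ lead(D) = 4x⁵ ÷ −2x³ = −2x². Subtract (−2x²)·D = 4x⁵ − 16x⁴ − 18x³ − 12x². Remainder: 12x⁴ − 58x³ − 13x² + 3x + 29.
Step 3: lead(12x⁴ − 58x³ − 13x² + 3x + 29) ÷ lead(D) = 12x⁴ ÷ −2x³ = −6x. Subtract (−6x)·D = 12x⁴ − 48x³ − 54x² − 36x. Remainder: −10x³ + 41x² + 39x + 29.
Step 4: lead(−10x³ + 41x² + 39x + 29) ÷ lead(D) = −10x³ ÷ −2x³ = 5. Subtract (5)·D = −10x³ + 40x² + 45x + 30. Remainder: x² − 6x − 1.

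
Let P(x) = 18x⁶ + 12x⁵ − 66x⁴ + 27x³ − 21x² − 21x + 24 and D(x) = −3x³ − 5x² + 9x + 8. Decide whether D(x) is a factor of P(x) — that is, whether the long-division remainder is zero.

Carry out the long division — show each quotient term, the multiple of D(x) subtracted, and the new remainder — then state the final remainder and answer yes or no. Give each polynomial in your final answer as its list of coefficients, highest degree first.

Step 1: lead(18x⁶ + 12x⁵ − 66x⁴ + 27x³ − 21x² − 21x + 24) ÷ lead(D) = 18x⁶ ÷ −3x³ = −6x³. Subtract (−6x³)·D = 18x⁶ + 30x⁵ − 54x⁴ − 48x³. Remainder: −18x⁵ − 12x⁴ + 75x³ − 21x² − 21x + 24.
Step 2: lead(−18x⁵ − 12x⁴ + 75x³ − 21x² − 21x + 24) ÷ lead(D) = −18x⁵ ÷ −3x³ = 6x². Subtract (6x²)·D = −18x⁵ − 30x⁴ + 54x³ + 48x². Remainder: 18x⁴ + 21x³ − 69x² − 21x + 24.
Step 3: lead(18x⁴ + 21x³ − 69x² − 21x + 24) ÷ lead(D) = 18x⁴ ÷ −3x³ = −6x. Subtract (−6x)·D = 18x⁴ + 30x³ − 54x² − 48x. Remainder: −9x³ − 15x² + 27x + 24.
Step 4: lead(−9x³ − 15x² + 27x + 24) ÷ lead(D) = −9x³ ÷ −3x³ = 3. Subtract (3)·D = −9x³ − 15x² + 27x + 24. Remainder: 0.

R = [0], so D(x) is a factor of P(x). yes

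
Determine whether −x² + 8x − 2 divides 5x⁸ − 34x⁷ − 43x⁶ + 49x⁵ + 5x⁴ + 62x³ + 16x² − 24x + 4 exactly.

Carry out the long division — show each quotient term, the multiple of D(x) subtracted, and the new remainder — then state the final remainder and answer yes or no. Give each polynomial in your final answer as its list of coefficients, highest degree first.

R = [0], so D(x) is a factor of P(x). yes

Step 1: lead(5x⁸ − 34x⁷ − 43x⁶ + 49x⁵ + 5x⁴ + 62x³ + 16x² − 24x + 4) ÷ lead(D) = 5x⁸ ÷ −x² = −5x⁶. Subtract (−5x⁶)·D = 5x⁸ − 40x⁷ + 10x⁶. Remainder: 6x⁷ − 53x⁶ + 49x⁵ + 5x⁴ + 62x³ + 16x² − 24x + 4.
Step 2: lead(6x⁷ − 53x⁶ + 49x⁵ + 5x⁴ + 62x³ + 16x² − 24x + 4) ÷ lead(D) = 6x⁷ ÷ −x² = −6x⁵. Subtract (−6x⁵)·D = 6x⁷ − 48x⁶ + 12x⁵. Remainder: −5x⁶ + 37x⁵ + 5x⁴ + 62x³ + 16x² − 24x + 4.
Step 3: lead(−5x⁶ + 37x⁵ + 5x⁴ + 62x³ + 16x² − 24x + 4) ÷ lead(D) = −5x⁶ ÷ −x² = 5x⁴. Subtract (5x⁴)·D = −5x⁶ + 40x⁵ − 10x⁴. Remainder: −3x⁵ + 15x⁴ + 62x³ + 16x² − 24x + 4.
Step 4: lead(−3x⁵ + 15x⁴ + 62x³ + 16x² − 24x + 4) ÷ lead(D) = −3x⁵ ÷ −x² = 3x³. Subtract (3x³)·D = −3x⁵ + 24x⁴ − 6x³. Remainder: −9x⁴ + 68x³ + 16x² − 24x + 4.
Step 5: lead(−9x⁴ + 68x³ + 16x² − 24x + 4) ÷ lead(D) = −9x⁴ ÷ −x² = 9x². Subtract (9x²)·D = −9x⁴ + 72x³ − 18x². Remainder: −4x³ + 34x² − 24x + 4.
Step 6: lead(−4x³ + 34x² − 24x + 4) ÷ lead(D) = −4x³ ÷ −x² = 4x. Subtract (4x)·D = −4x³ + 32x² − 8x. Remainder: 2x² − 16x + 4.
Step 7: lead(2x² − 16x + 4) ÷ lead(D) = 2x² ÷ −x² = −2. Subtract (−2)·D = 2x² − 16x + 4. Remainder: 0.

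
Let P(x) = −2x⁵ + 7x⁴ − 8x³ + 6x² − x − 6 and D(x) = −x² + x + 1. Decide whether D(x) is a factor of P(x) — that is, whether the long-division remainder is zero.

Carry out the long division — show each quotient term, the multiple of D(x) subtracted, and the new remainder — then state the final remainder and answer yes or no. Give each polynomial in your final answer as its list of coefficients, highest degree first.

Step 1: lead(−2x⁵ + 7x⁴ − 8x³ + 6x² − x − 6) ÷ lead(D) = −2x⁵ ÷ −x² = 2x³. Subtract (2x³)·D = −2x⁵ + 2x⁴ + 2x³. Remainder: 5x⁴ − 10x³ + 6x² − x − 6.
Step 2: lead(5x⁴ − 10x³ + 6x² − x − 6) ÷ lead(D) = 5x⁴ ÷ −x² = −5x². Subtract (−5x²)·D = 5x⁴ − 5x³ − 5x². Remainder: −5x³ + 11x² − x − 6.
Step 3: lead(−5x³ + 11x² − x − 6) ÷ lead(D) = −5x³ ÷ −x² = 5x. Subtract (5x)·D = −5x³ + 5x² + 5x. Remainder: 6x² − 6x − 6.
Step 4: lead(6x² − 6x − 6) ÷ lead(D) = 6x² ÷ −x² = −6. Subtract (−6)·D = 6x² − 6x − 6. Remainder: 0.

R = [0], so D(x) is a factor of P(x). yes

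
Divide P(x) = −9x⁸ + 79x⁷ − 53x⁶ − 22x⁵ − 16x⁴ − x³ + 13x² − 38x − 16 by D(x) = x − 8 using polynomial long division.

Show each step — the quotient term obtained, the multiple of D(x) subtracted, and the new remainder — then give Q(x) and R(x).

Q(x) = −9x⁷ + 7x⁶ + 3x⁵ + 2x⁴ − x² + 5x + 2; R(x) = 0

Step 1: lead(−9x⁸ + 79x⁷ − 53x⁶ − 22x⁵ − 16x⁴ − x³ + 13x² − 38x − 16) ÷ lead(D) = −9x⁸ ÷ x = −9x⁷. Subtract (−9x⁷)·D = −9x⁸ + 72x⁷. Remainder: 7x⁷ − 53x⁶ − 22x⁵ − 16x⁴ − x³ + 13x² − 38x − 16.
Step 2: lead(7x⁷ − 53x⁶ − 22x⁵ − 16x⁴ − x³ + 13x² − 38x − 16) ÷ lead(D) = 7x⁷ ÷ x = 7x⁶. Subtract (7x⁶)·D = 7x⁷ − 56x⁶. Remainder: 3x⁶ − 22x⁵ − 16x⁴ − x³ + 13x² − 38x − 16.
Step 3: lead(3x⁶ − 22x⁵ − 16x⁴ − x³ + 13x² − 38x − 16) ÷ lead(D) = 3x⁶ ÷ x = 3x⁵. Subtract (3x⁵)·D = 3x⁶ − 24x⁵. Remainder: 2x⁵ − 16x⁴ − x³ + 13x² − 38x − 16.
Step 4: lead(2x⁵ − 16x⁴ − x³ + 13x² − 38x − 16) ÷ lead(D) = 2x⁵ ÷ x = 2x⁴. Subtract (2x⁴)·D = 2x⁵ − 16x⁴. Remainder: −x³ + 13x² − 38x − 16.
Step 5: lead(−x³ + 13x² − 38x − 16) ÷ lead(D) = −x³ ÷ x = −x². Subtract (−x²)·D = −x³ + 8x². Remainder: 5x² − 38x − 16.
Step 6: lead(5x² − 38x − 16) ÷ lead(D) = 5x² ÷ x = 5x. Subtract (5x)·D = 5x² − 40x. Remainder: 2x − 16.
Step 7: lead(2x − 16) ÷ lead(D) = 2x ÷ x = 2. Subtract (2)·D = 2x − 16. Remainder: 0.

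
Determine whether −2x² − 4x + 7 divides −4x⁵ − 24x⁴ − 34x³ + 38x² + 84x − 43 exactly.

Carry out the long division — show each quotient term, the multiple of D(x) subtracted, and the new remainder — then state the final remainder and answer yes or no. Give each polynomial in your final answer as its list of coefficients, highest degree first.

Step 1: lead(−4x⁵ − 24x⁴ − 34x³ + 38x² + 84x − 43) ÷ lead(D) = −4x⁵ ÷ −2x² = 2x³. Subtract (2x³)·D = −4x⁵ − 8x⁴ + 14x³. Remainder: −16x⁴ − 48x³ + 38x² + 84x − 43.
Step 2: lead(−16x⁴ − 48x³ + 38x² + 84x − 43) ÷ lead(D) = −16x⁴ ÷ −2x² = 8x². Subtract (8x²)·D = −16x⁴ − 32x³ + 56x². Remainder: −16x³ − 18x² + 84x − 43.
Step 3: lead(−16x³ − 18x² + 84x − 43) ÷ lead(D) = −16x³ ÷ −2x² = 8x. Subtract (8x)·D = −16x³ − 32x² + 56x. Remainder: 14x² + 28x − 43.
Step 4: lead(14x² + 28x − 43) ÷ lead(D) = 14x² ÷ −2x² = −7. Subtract (−7)·D = 14x² + 28x − 49. Remainder: 6.

R = [6], so D(x) is not a factor of P(x). no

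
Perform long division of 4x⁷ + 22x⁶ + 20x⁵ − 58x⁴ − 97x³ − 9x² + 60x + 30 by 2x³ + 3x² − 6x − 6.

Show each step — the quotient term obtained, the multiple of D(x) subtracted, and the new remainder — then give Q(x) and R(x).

Q(x) = 2x⁴ + 8x³ + 4x² − 5x − 5; R(x) = 0

Step 1: lead(4x⁷ + 22x⁶ + 20x⁵ − 58x⁴ − 97x³ − 9x² + 60x + 30) ÷ lead(D) = 4x⁷ ÷ 2x³ = 2x⁴. Subtract (2x⁴)·D = 4x⁷ + 6x⁶ − 12x⁵ − 12x⁴. Remainder: 16x⁶ + 32x⁵ − 46x⁴ − 97x³ − 9x² + 60x + 30.
Step 2: lead(16x⁶ + 32x⁵ − 46x⁴ − 97x³ − 9x² + 60x + 30) ÷ lead(D) = 16x⁶ ÷ 2x³ = 8x³. Subtract (8x³)·D = 16x⁶ + 24x⁵ − 48x⁴ − 48x³. Remainder: 8x⁵ + 2x⁴ − 49x³ − 9x² + 60x + 30.
Step 3: lead(8x⁵ + 2x⁴ − 49x³ − 9x² + 60x + 30) ÷ lead(D) = 8x⁵ ÷ 2x³ = 4x². Subtract (4x²)·D = 8x⁵ + 12x⁴ − 24x³ − 24x². Remainder: −10x⁴ − 25x³ + 15x² + 60x + 30.
Step 4: lead(−10x⁴ − 25x³ + 15x² + 60x + 30) ÷ lead(D) = −10x⁴ ÷ 2x³ = −5x. Subtract (−5x)·D = −10x⁴ − 15x³ + 30x² + 30x. Remainder: −10x³ − 15x² + 30x + 30.
Step 5: lead(−10x³ − 15x² + 30x + 30) ÷ lead(D) = −10x³ ÷ 2x³ = −5. Subtract (−5)·D = −10x³ − 15x² + 30x + 30. Remainder: 0.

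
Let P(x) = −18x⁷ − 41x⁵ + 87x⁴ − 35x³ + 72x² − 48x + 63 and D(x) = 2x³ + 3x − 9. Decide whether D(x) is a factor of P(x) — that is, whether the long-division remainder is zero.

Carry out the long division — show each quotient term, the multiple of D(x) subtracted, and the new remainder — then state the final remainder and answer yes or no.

R(x) = 0, so D(x) is a factor of P(x). yes

Step 1: lead(−18x⁷ − 41x⁵ + 87x⁴ − 35x³ + 72x² − 48x + 63) ÷ lead(D) = −18x⁷ ÷ 2x³ = −9x⁴. Subtract (−9x⁴)·D = −18x⁷ − 27x⁵ + 81x⁴. Remainder: −14x⁵ + 6x⁴ − 35x³ + 72x² − 48x + 63.
Step 2: lead(−14x⁵ + 6x⁴ − 35x³ + 72x² − 48x + 63) ÷ lead(D) = −14x⁵ ÷ 2x³ = −7x². Subtract (−7x²)·D = −14x⁵ − 21x³ + 63x². Remainder: 6x⁴ − 14x³ + 9x² − 48x + 63.
Step 3: lead(6x⁴ − 14x³ + 9x² − 48x + 63) ÷ lead(D) = 6x⁴ ÷ 2x³ = 3x. Subtract (3x)·D = 6x⁴ + 9x² − 27x. Remainder: −14x³ − 21x + 63.
Step 4: lead(−14x³ − 21x + 63) ÷ lead(D) = −14x³ ÷ 2x³ = −7. Subtract (−7)·D = −14x³ − 21x + 63. Remainder: 0.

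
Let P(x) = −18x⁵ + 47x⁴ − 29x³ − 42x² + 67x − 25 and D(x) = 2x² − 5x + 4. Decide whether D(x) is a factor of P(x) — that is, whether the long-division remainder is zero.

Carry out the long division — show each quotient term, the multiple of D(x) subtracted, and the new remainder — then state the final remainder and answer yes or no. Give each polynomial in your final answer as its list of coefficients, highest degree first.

R = [3, 7], so D(x) is not a factor of P(x). no

Step 1: lead(−18x⁵ + 47x⁴ − 29x³ − 42x² + 67x − 25) ÷ lead(D) = −18x⁵ ÷ 2x² = −9x³. Subtract (−9x³)·D = −18x⁵ + 45x⁴ − 36x³. Remainder: 2x⁴ + 7x³ − 42x² + 67x − 25.
Step 2: lead(2x⁴ + 7x³ − 42x² + 67x − 25) ÷ lead(D) = 2x⁴ ÷ 2x² = x². Subtract (x²)·D = 2x⁴ − 5x³ + 4x². Remainder: 12x³ − 46x² + 67x − 25.
Step 3: lead(12x³ − 46x² + 67x − 25) ÷ lead(D) = 12x³ ÷ 2x² = 6x. Subtract (6x)·D = 12x³ − 30x² + 24x. Remainder: −16x² + 43x − 25.
Step 4: lead(−16x² + 43x − 25) ÷ lead(D) = −16x² ÷ 2x² = −8. Subtract (−8)·D = −16x² + 40x − 32. Remainder: 3x + 7.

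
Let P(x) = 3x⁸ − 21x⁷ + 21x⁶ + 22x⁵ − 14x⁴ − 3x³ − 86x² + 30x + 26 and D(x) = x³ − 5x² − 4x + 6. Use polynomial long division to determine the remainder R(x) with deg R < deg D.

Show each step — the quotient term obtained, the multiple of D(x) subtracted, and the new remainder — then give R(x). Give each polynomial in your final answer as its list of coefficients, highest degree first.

R = [-8, 2]

Step 1: lead(3x⁸ − 21x⁷ + 21x⁶ + 22x⁵ − 14x⁴ − 3x³ − 86x² + 30x + 26) ÷ lead(D) = 3x⁸ ÷ x³ = 3x⁵. Subtract (3x⁵)·D = 3x⁸ − 15x⁷ − 12x⁶ + 18x⁵. Remainder: −6x⁷ + 33x⁶ + 4x⁵ − 14x⁴ − 3x³ − 86x² + 30x + 26.
Step 2: lead(−6x⁷ + 33x⁶ + 4x⁵ − 14x⁴ − 3x³ − 86x² + 30x + 26) ÷ lead(D) = −6x⁷ ÷ x³ = −6x⁴. Subtract (−6x⁴)·D = −6x⁷ + 30x⁶ + 24x⁵ − 36x⁴. Remainder: 3x⁶ − 20x⁵ + 22x⁴ − 3x³ − 86x² + 30x + 26.
Step 3: lead(3x⁶ − 20x⁵ + 22x⁴ − 3x³ − 86x² + 30x + 26) ÷ lead(D) = 3x⁶ ÷ x³ = 3x³. Subtract (3x³)·D = 3x⁶ − 15x⁵ − 12x⁴ + 18x³. Remainder: −5x⁵ + 34x⁴ − 21x³ − 86x² + 30x + 26.
Step 4: lead(−5x⁵ + 34x⁴ − 21x³ − 86x² + 30x + 26) ÷ lead(D) = −5x⁵ ÷ x³ = −5x². Subtract (−5x²)·D = −5x⁵ + 25x⁴ + 20x³ − 30x². Remainder: 9x⁴ − 41x³ − 56x² + 30x + 26.
Step 5: lead(9x⁴ − 41x³ − 56x² + 30x + 26) ÷ lead(D) = 9x⁴ ÷ x³ = 9x. Subtract (9x)·D = 9x⁴ − 45x³ − 36x² + 54x. Remainder: 4x³ − 20x² − 24x + 26.
Step 6: lead(4x³ − 20x² − 24x + 26) ÷ lead(D) = 4x³ ÷ x³ = 4. Subtract (4)·D = 4x³ − 20x² − 16x + 24. Remainder: −8x + 2.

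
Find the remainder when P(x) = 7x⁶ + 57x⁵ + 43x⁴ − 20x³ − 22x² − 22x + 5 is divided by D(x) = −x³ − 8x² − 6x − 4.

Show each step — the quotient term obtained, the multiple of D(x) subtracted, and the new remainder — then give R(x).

Step 1: lead(7x⁶ + 57x⁵ + 43x⁴ − 20x³ − 22x² − 22x + 5) ÷ lead(D) = 7x⁶ ÷ −x³ = −7x³. Subtract (−7x³)·D = 7x⁶ + 56x⁵ + 42x⁴ + 28x³. Remainder: x⁵ + x⁴ − 48x³ − 22x² − 22x + 5.
Step 2: lead(x⁵ + x⁴ − 48x³ − 22x² − 22x + 5) ÷ lead(D) = x⁵ ÷ −x³ = −x². Subtract (−x²)·D = x⁵ + 8x⁴ + 6x³ + 4x². Remainder: −7x⁴ − 54x³ − 26x² − 22x + 5.
Step 3: lead(−7x⁴ − 54x³ − 26x² − 22x + 5) ÷ lead(D) = −7x⁴ ÷ −x³ = 7x. Subtract (7x)·D = −7x⁴ − 56x³ − 42x² − 28x. Remainder: 2x³ + 16x² + 6x + 5.
Step 4: lead(2x³ + 16x² + 6x + 5) ÷ lead(D) = 2x³ ÷ −x³ = −2. Subtract (−2)·D = 2x³ + 16x² + 12x + 8. Remainder: −6x − 3.

R(x) = −6x − 3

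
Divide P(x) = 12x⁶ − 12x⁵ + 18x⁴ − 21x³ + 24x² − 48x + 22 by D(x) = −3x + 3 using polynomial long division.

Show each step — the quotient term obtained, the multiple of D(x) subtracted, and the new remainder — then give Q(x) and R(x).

Q(x) = −4x⁵ − 6x³ + x² − 7x + 9; R(x) = −5

Step 1: lead(12x⁶ − 12x⁵ + 18x⁴ − 21x³ + 24x² − 48x + 22) ÷ lead(D) = 12x⁶ ÷ −3x = −4x⁵. Subtract (−4x⁵)·D = 12x⁶ − 12x⁵. Remainder: 18x⁴ − 21x³ + 24x² − 48x + 22.
Step 2: lead(18x⁴ − 21x³ + 24x² − 48x + 22) ÷ lead(D) = 18x⁴ ÷ −3x = −6x³. Subtract (−6x³)·D = 18x⁴ − 18x³. Remainder: −3x³ + 24x² − 48x + 22.
Step 3: lead(−3x³ + 24x² − 48x + 22) ÷ lead(D) = −3x³ ÷ −3x = x². Subtract (x²)·D = −3x³ + 3x². Remainder: 21x² − 48x + 22.
Step 4: lead(21x² − 48x + 22) ÷ lead(D) = 21x² ÷ −3x = −7x. Subtract (−7x)·D = 21x² − 21x. Remainder: −27x + 22.
Step 5: lead(−27x + 22) ÷ lead(D) = −27x ÷ −3x = 9. Subtract (9)·D = −27x + 27. Remainder: −5.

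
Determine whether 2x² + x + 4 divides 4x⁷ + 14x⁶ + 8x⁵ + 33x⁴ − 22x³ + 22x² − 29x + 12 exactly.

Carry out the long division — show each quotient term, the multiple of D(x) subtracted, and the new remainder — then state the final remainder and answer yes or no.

R(x) = 0, so D(x) is a factor of P(x). yes

Step 1: lead(4x⁷ + 14x⁶ + 8x⁵ + 33x⁴ − 22x³ + 22x² − 29x + 12) ÷ lead(D) = 4x⁷ ÷ 2x² = 2x⁵. Subtract (2x⁵)·D = 4x⁷ + 2x⁶ + 8x⁵. Remainder: 12x⁶ + 33x⁴ − 22x³ + 22x² − 29x + 12.
Step 2: lead(12x⁶ + 33x⁴ − 22x³ + 22x² − 29x + 12) ÷ lead(D) = 12x⁶ ÷ 2x² = 6x⁴. Subtract (6x⁴)·D = 12x⁶ + 6x⁵ + 24x⁴. Remainder: −6x⁵ + 9x⁴ − 22x³ + 22x² − 29x + 12.
Step 3: lead(−6x⁵ + 9x⁴ − 22x³ + 22x² − 29x + 12) ÷ lead(D) = −6x⁵ ÷ 2x² = −3x³. Subtract (−3x³)·D = −6x⁵ − 3x⁴ − 12x³. Remainder: 12x⁴ − 10x³ + 22x² − 29x + 12.
Step 4: lead(12x⁴ − 10x³ + 22x² − 29x + 12) ÷ lead(D) = 12x⁴ ÷ 2x² = 6x². Subtract (6x²)·D = 12x⁴ + 6x³ + 24x². Remainder: −16x³ − 2x² − 29x + 12.
Step 5: lead(−16x³ − 2x² − 29x + 12) ÷ lead(D) = −16x³ ÷ 2x² = −8x. Subtract (−8x)·D = −16x³ − 8x² − 32x. Remainder: 6x² + 3x + 12.
Step 6: lead(6x² + 3x + 12) ÷ lead(D) = 6x² ÷ 2x² = 3. Subtract (3)·D = 6x² + 3x + 12. Remainder: 0.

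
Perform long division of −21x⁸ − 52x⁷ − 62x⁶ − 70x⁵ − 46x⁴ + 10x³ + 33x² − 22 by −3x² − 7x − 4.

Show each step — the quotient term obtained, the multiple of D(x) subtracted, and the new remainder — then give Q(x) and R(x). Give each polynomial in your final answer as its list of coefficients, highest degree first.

Q = [7, 1, 9, 1, 1, -7, 4]; R = [-6]

Step 1: lead(−21x⁸ − 52x⁷ − 62x⁶ − 70x⁵ − 46x⁴ + 10x³ + 33x² − 22) ÷ lead(D) = −21x⁸ ÷ −3x² = 7x⁶. Subtract (7x⁶)·D = −21x⁸ − 49x⁷ − 28x⁶. Remainder: −3x⁷ − 34x⁶ − 70x⁵ − 46x⁴ + 10x³ + 33x² − 22.
Step 2: lead(−3x⁷ − 34x⁶ − 70x⁵ − 46x⁴ + 10x³ + 33x² − 22) ÷ lead(D) = −3x⁷ ÷ −3x² = x⁵. Subtract (x⁵)·D = −3x⁷ − 7x⁶ − 4x⁵. Remainder: −27x⁶ − 66x⁵ − 46x⁴ + 10x³ + 33x² − 22.
Step 3: lead(−27x⁶ − 66x⁵ − 46x⁴ + 10x³ + 33x² − 22) ÷ lead(D) = −27x⁶ ÷ −3x² = 9x⁴. Subtract (9x⁴)·D = −27x⁶ − 63x⁵ − 36x⁴. Remainder: −3x⁵ − 10x⁴ + 10x³ + 33x² − 22.
Step 4: lead(−3x⁵ − 10x⁴ + 10x³ + 33x² − 22) ÷ lead(D) = −3x⁵ ÷ −3x² = x³. Subtract (x³)·D = −3x⁵ − 7x⁴ − 4x³. Remainder: −3x⁴ + 14x³ + 33x² − 22.
Step 5: lead(−3x⁴ + 14x³ + 33x² − 22) ÷ lead(D) = −3x⁴ ÷ −3x² = x². Subtract (x²)·D = −3x⁴ − 7x³ − 4x². Remainder: 21x³ + 37x² − 22.
Step 6: lead(21x³ + 37x² − 22) ÷ lead(D) = 21x³ ÷ −3x² = −7x. Subtract (−7x)·D = 21x³ + 49x² + 28x. Remainder: −12x² − 28x − 22.
Step 7: lead(−12x² − 28x − 22) ÷ lead(D) = −12x² ÷ −3x² = 4. Subtract (4)·D = −12x² − 28x − 16. Remainder: −6.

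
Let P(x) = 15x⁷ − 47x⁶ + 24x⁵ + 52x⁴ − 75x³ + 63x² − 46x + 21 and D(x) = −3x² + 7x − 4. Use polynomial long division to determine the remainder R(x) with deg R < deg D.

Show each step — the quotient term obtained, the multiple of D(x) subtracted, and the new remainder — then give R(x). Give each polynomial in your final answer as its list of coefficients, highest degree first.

Step 1: lead(15x⁷ − 47x⁶ + 24x⁵ + 52x⁴ − 75x³ + 63x² − 46x + 21) ÷ lead(D) = 15x⁷ ÷ −3x² = −5x⁵. Subtract (−5x⁵)·D = 15x⁷ − 35x⁶ + 20x⁵. Remainder: −12x⁶ + 4x⁵ + 52x⁴ − 75x³ + 63x² − 46x + 21.
Step 2: lead(−12x⁶ + 4x⁵ + 52x⁴ − 75x³ + 63x² − 46x + 21) ÷ lead(D) = −12x⁶ ÷ −3x² = 4x⁴. Subtract (4x⁴)·D = −12x⁶ + 28x⁵ − 16x⁴. Remainder: −24x⁵ + 68x⁴ − 75x³ + 63x² − 46x + 21.
Step 3: lead(−24x⁵ + 68x⁴ − 75x³ + 63x² − 46x + 21) ÷ lead(D) = −24x⁵ ÷ −3x² = 8x³. Subtract (8x³)·D = −24x⁵ + 56x⁴ − 32x³. Remainder: 12x⁴ − 43x³ + 63x² − 46x + 21.
Step 4: lead(12x⁴ − 43x³ + 63x² − 46x + 21) ÷ lead(D) = 12x⁴ ÷ −3x² = −4x². Subtract (−4x²)·D = 12x⁴ − 28x³ + 16x². Remainder: −15x³ + 47x² − 46x + 21.
Step 5: lead(−15x³ + 47x² − 46x + 21) ÷ lead(D) = −15x³ ÷ −3x² = 5x. Subtract (5x)·D = −15x³ + 35x² − 20x. Remainder: 12x² − 26x + 21.
Step 6: lead(12x² − 26x + 21) ÷ lead(D) = 12x² ÷ −3x² = −4. Subtract (−4)·D = 12x² − 28x + 16. Remainder: 2x + 5.

R = [2, 5]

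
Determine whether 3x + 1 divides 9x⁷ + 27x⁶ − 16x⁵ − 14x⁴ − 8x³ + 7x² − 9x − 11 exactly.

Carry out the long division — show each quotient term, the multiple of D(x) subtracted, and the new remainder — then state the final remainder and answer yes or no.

R(x) = −7, so D(x) is not a factor of P(x). no

Step 1: lead(9x⁷ + 27x⁶ − 16x⁵ − 14x⁴ − 8x³ + 7x² − 9x − 11) ÷ lead(D) = 9x⁷ ÷ 3x = 3x⁶. Subtract (3x⁶)·D = 9x⁷ + 3x⁶. Remainder: 24x⁶ − 16x⁵ − 14x⁴ − 8x³ + 7x² − 9x − 11.
Step 2: lead(24x⁶ − 16x⁵ − 14x⁴ − 8x³ + 7x² − 9x − 11) ÷ lead(D) = 24x⁶ ÷ 3x = 8x⁵. Subtract (8x⁵)·D = 24x⁶ + 8x⁵. Remainder: −24x⁵ − 14x⁴ − 8x³ + 7x² − 9x − 11.
Step 3: lead(−24x⁵ − 14x⁴ − 8x³ + 7x² − 9x − 11) ÷ lead(D) = −24x⁵ ÷ 3x = −8x⁴. Subtract (−8x⁴)·D = −24x⁵ − 8x⁴. Remainder: −6x⁴ − 8x³ + 7x² − 9x − 11.
Step 4: lead(−6x⁴ − 8x³ + 7x² − 9x − 11) ÷ lead(D) = −6x⁴ ÷ 3x = −2x³. Subtract (−2x³)·D = −6x⁴ − 2x³. Remainder: −6x³ + 7x² − 9x − 11.
Step 5: lead(−6x³ + 7x² − 9x − 11) ÷ lead(D) = −6x³ ÷ 3x = −2x². Subtract (−2x²)·D = −6x³ − 2x². Remainder: 9x² − 9x − 11.
Step 6: lead(9x² − 9x − 11) ÷ lead(D) = 9x² ÷ 3x = 3x. Subtract (3x)·D = 9x² + 3x. Remainder: −12x − 11.
Step 7: lead(−12x − 11) ÷ lead(D) = −12x ÷ 3x = −4. Subtract (−4)·D = −12x − 4. Remainder: −7.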